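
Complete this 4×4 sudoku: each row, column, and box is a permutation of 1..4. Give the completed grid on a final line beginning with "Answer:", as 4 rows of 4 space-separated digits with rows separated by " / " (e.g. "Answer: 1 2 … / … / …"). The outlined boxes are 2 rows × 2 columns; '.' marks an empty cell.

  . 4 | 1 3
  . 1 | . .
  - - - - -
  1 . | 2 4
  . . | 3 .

Step 1. [r1c1∈{2}] nothing but 2 survives at r1c1, so r1c1=2.
Step 2. [r4c1∈{4}] r4c1 has the single candidate 4. So r4c1=4.
Step 3. [r3c2∈{3}] nothing but 3 survives at r3c2, so r3c2=3.
Step 4. [r2c1∈{3}] r2c1 has the single candidate 3, so r2c1=3.
Step 5. [r4c4∈{1}] r4c4 has the single candidate 1. So r4c4=1.
Step 6. [r4c2∈{2}] r4c2's peers cover all but 2, so r4c2=2.
Step 7. [r2c3∈{4}] only 4 remains possible at r2c3, so r2c3=4.
Step 8. [r2c4∈{2}] nothing but 2 survives at r2c4. So r2c4=2.

Answer: 2 4 1 3 / 3 1 4 2 / 1 3 2 4 / 4 2 3 1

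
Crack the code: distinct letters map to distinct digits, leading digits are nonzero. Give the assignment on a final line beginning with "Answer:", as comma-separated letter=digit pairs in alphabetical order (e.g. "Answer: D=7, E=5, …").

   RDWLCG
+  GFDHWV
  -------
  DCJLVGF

Step 1. [D] the sum has 7 digits but both addends have 6; that extra leading digit D is the final carry, namely 1, so D=1.
Step 2. [col 1: G + V ≡ F (mod 10)] F=3 is one option consistent with column 1 (G + V ≡ F (mod 10), carry-in 0) — take it. So F=3.
Step 3. [col 1: G + V ≡ F (mod 10)] several values work for G in column 1 (G + V ≡ F (mod 10), carry-in 0); try G=8. So G=8.
Step 4. [col 1: G + V ≡ F (mod 10)] column 1 reads G+V+carry(0)=F with G=8, F=3; with digits 1,3,8 already taken and all letters distinct, the only value for V is 5, so V=5.
Step 5. [col 2: C + W ≡ G (mod 10)] C=0 is one option consistent with column 2 (C + W ≡ G (mod 10), carry-in 1) — take it. So C=0.
Step 6. [col 2: C + W ≡ G (mod 10)] column 2 reads C+W+carry(1)=G with C=0, G=8; with digits 0,1,3,5,8 already taken and all letters distinct, the only value for W is 7, so W=7.
Step 7. [col 3: L + H ≡ V (mod 10)] no forcing yet in column 3 (carry-in 0); L=9 is free and consistent — try it. So L=9.
Step 8. [col 3: L + H ≡ V (mod 10)] column 3 reads L+H+carry(0)=V with L=9, V=5; with digits 0,1,3,5,7,8,9 already taken and all letters distinct, the only value for H is 6, so H=6.
Step 9. [col 5: D + F ≡ J (mod 10)] column 5 reads D+F+carry(0)=J with D=1, F=3; with digits 0,1,3,5,6,7,8,9 already taken and all letters distinct, the only value for J is 4, so J=4.
Step 10. [col 6: R + G ≡ C (mod 10)] from column 6 (G=8, C=0, carry-in 0, digits 0,1,3,4,5,6,7,8,9 already taken and all letters distinct): R must equal 2. So R=2.

Answer: C=0, D=1, F=3, G=8, H=6, J=4, L=9, R=2, V=5, W=7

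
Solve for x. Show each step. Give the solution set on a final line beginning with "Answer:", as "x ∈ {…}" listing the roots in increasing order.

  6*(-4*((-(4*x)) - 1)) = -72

Step 1. [6*(-4*((-(4*x)) - 1)) = -72] leading coefficient 6: divide by 6 ⇒ div: -4*((-(4*x)) - 1) = -12.
Step 2. [-4*((-(4*x)) - 1) = -12] divide by the outer -4. So div: (-(4*x)) - 1 = 3.
Step 3. [(-(4*x)) - 1 = 3] 1 comes off first (add 1). So sub: -(4*x) = 4.
Step 4. [-(4*x) = 4] flip signs both sides ⇒ neg: 4*x = -4.
Step 5. [4*x = -4] LHS = 4·(…); ÷4 both sides ⇒ div: x = -1.

Answer: x ∈ {-1}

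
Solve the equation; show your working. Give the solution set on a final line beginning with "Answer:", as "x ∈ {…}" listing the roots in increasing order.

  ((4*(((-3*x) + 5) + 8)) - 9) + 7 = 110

Step 1. [((4*(((-3*x) + 5) + 8)) - 9) + 7 = 110] subtract 7: x sits inside (… + 7), so sub: (4*(((-3*x) + 5) + 8)) - 9 = 103.
Step 2. [(4*(((-3*x) + 5) + 8)) - 9 = 103] peel the -9: add 9 from each side. So sub: 4*(((-3*x) + 5) + 8) = 112.
Step 3. [4*(((-3*x) + 5) + 8) = 112] divide by the outer 4 ⇒ div: ((-3*x) + 5) + 8 = 28.
Step 4. [((-3*x) + 5) + 8 = 28] 8 comes off first (subtract 8). So sub: (-3*x) + 5 = 20.
Step 5. [(-3*x) + 5 = 20] peel the +5: subtract 5 from each side, so sub: -3*x = 15.
Step 6. [-3*x = 15] divide by the outer -3. So div: x = -5.

Answer: x ∈ {-5}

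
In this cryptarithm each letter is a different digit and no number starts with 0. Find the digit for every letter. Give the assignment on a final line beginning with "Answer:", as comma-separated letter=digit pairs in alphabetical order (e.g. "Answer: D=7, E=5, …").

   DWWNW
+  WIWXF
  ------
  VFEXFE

Step 1. [V] V is the leading digit of a 6-digit sum of two 5-digit numbers; the final carry is exactly 1 ⇒ V=1.
Step 2. [col 1: W + F ≡ E (mod 10)] W=8 is one option consistent with column 1 (W + F ≡ E (mod 10), carry-in 0) — take it, so W=8.
Step 3. [col 1: W + F ≡ E (mod 10)] column 1 (W + F ≡ E (mod 10), carry-in 0) doesn't pin F yet; pick F=4 and continue ⇒ F=4.
Step 4. [col 1: W + F ≡ E (mod 10)] column 1: given W=8, F=4, carry-in 0, and digits 1,4,8 already taken and all letters distinct, W+F≡E (mod 10) forces E=2. So E=2.
Step 5. [col 2: N + X ≡ F (mod 10)] N=6 is one option consistent with column 2 (N + X ≡ F (mod 10), carry-in 1) — take it ⇒ N=6.
Step 6. [col 2: N + X ≡ F (mod 10)] column 2: given N=6, F=4, carry-in 1, and digits 1,2,4,6,8 already taken and all letters distinct, N+X≡F (mod 10) forces X=7, so X=7.
Step 7. [col 4: W + I ≡ E (mod 10)] column 4 reads W+I+carry(1)=E with W=8, E=2; with digits 1,2,4,6,7,8 already taken and all letters distinct, the only value for I is 3 ⇒ I=3.
Step 8. [col 5: D + W ≡ F (mod 10)] column 5: given W=8, F=4, carry-in 1, and digits 1,2,3,4,6,7,8 already taken and all letters distinct, D+W≡F (mod 10) forces D=5 ⇒ D=5.

Answer: D=5, E=2, F=4, I=3, N=6, V=1, W=8, X=7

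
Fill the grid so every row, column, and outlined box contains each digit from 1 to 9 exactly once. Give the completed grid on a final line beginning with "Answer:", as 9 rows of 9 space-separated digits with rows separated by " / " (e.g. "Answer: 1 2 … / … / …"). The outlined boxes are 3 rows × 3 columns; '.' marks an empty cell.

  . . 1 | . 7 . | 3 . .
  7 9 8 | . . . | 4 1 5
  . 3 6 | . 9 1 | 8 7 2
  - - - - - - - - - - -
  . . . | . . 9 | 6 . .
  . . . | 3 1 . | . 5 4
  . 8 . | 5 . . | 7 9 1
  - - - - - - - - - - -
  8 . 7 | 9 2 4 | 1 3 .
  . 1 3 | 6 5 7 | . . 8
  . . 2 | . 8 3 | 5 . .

Step 1. [r4c5∈{4}] only 4 remains possible at r4c5. So r4c5=4.
Step 2. [r1c6∈{2,5,6,8}] r1c6 is the only open cell in col 6 admitting 5. So r1c6=5.
Step 3. [r5c7∈{2}] r5c7 has the single candidate 2 ⇒ r5c7=2.
Step 4. [r7c9∈{6}] nothing but 6 survives at r7c9, so r7c9=6.
Step 5. [r6c1∈{2,3,4,6}] 3 has one home in row 6: r6c1. So r6c1=3.
Step 6. [r2c4∈{2}] nothing but 2 survives at r2c4 ⇒ r2c4=2.
Step 7. [r2c6∈{6}] only 6 remains possible at r2c6. So r2c6=6.
Step 8. [r9c8∈{4}] r9c8's peers cover all but 4. So r9c8=4.
Step 9. [r1c2∈{2,4}] across col 2, 4 lands solely at r1c2. So r1c2=4.
Step 10. [r4c2∈{2,5,7}] in col 2, 2 fits only at r4c2, so r4c2=2.
Step 11. [r9c2∈{6}] only 6 remains possible at r9c2 ⇒ r9c2=6.
Step 12. [r9c1∈{9}] r9c1 has the single candidate 9, so r9c1=9.
Step 13. [r4c4∈{7,8}] r4c4 is the only open cell in row 4 admitting 7 ⇒ r4c4=7.
Step 14. [r4c3∈{5}] r4c3's peers cover all but 5 ⇒ r4c3=5.
Step 15. [r6c3∈{4}] r6c3 is down to just 4, so r6c3=4.
Step 16. [r1c4∈{8}] nothing but 8 survives at r1c4, so r1c4=8.
Step 17. [r9c9∈{7}] only 7 remains possible at r9c9. So r9c9=7.
Step 18. [r5c2∈{7}] r5c2 has the single candidate 7 ⇒ r5c2=7.
Step 19. [r8c1∈{4}] r8c1 has the single candidate 4 ⇒ r8c1=4.
Step 20. [r6c5∈{6}] nothing but 6 survives at r6c5 ⇒ r6c5=6.
Step 21. [r4c8∈{8}] r4c8's peers cover all but 8. So r4c8=8.
Step 22. [r1c1∈{2}] r1c1's peers cover all but 2. So r1c1=2.
Step 23. [r6c6∈{2}] nothing but 2 survives at r6c6, so r6c6=2.
Step 24. [r1c9∈{9}] r1c9 has the single candidate 9 ⇒ r1c9=9.
Step 25. [r5c6∈{8}] r5c6 is down to just 8, so r5c6=8.
Step 26. [r4c9∈{3}] only 3 remains possible at r4c9 ⇒ r4c9=3.
Step 27. [r7c2∈{5}] r7c2 has the single candidate 5, so r7c2=5.
Step 28. [r5c3∈{9}] r5c3's peers cover all but 9. So r5c3=9.
Step 29. [r5c1∈{6}] r5c1 has the single candidate 6, so r5c1=6.
Step 30. [r4c1∈{1}] r4c1's peers cover all but 1 ⇒ r4c1=1.
Step 31. [r8c7∈{9}] nothing but 9 survives at r8c7 ⇒ r8c7=9.
Step 32. [r8c8∈{2}] nothing but 2 survives at r8c8, so r8c8=2.
Step 33. [r1c8∈{6}] r1c8's peers cover all but 6 ⇒ r1c8=6.
Step 34. [r9c4∈{1}] r9c4 is down to just 1. So r9c4=1.
Step 35. [r3c1∈{5}] only 5 remains possible at r3c1, so r3c1=5.
Step 36. [r3c4∈{4}] r3c4 is down to just 4 ⇒ r3c4=4.
Step 37. [r2c5∈{3}] only 3 remains possible at r2c5 ⇒ r2c5=3.

Answer: 2 4 1 8 7 5 3 6 9 / 7 9 8 2 3 6 4 1 5 / 5 3 6 4 9 1 8 7 2 / 1 2 5 7 4 9 6 8 3 / 6 7 9 3 1 8 2 5 4 / 3 8 4 5 6 2 7 9 1 / 8 5 7 9 2 4 1 3 6 / 4 1 3 6 5 7 9 2 8 / 9 6 2 1 8 3 5 4 7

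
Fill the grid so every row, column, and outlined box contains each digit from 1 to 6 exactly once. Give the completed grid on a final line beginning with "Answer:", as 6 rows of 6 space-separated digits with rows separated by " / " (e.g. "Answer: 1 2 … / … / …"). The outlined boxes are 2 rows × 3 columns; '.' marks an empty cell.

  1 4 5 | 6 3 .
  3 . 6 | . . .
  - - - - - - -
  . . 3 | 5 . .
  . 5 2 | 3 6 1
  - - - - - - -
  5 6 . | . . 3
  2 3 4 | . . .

Step 1. [r6c4∈{1}] nothing but 1 survives at r6c4, so r6c4=1.
Step 2. [r1c6∈{2}] only 2 remains possible at r1c6 ⇒ r1c6=2.
Step 3. [r2c4∈{4}] r2c4's peers cover all but 4 ⇒ r2c4=4.
Step 4. [r3c5∈{2,4}] 2 has one home in row 3: r3c5 ⇒ r3c5=2.
Step 5. [r6c5∈{5}] r6c5 is down to just 5, so r6c5=5.
Step 6. [r3c6∈{4}] r3c6 has the single candidate 4. So r3c6=4.
Step 7. [r2c5∈{1}] only 1 remains possible at r2c5 ⇒ r2c5=1.
Step 8. [r3c1∈{6}] nothing but 6 survives at r3c1. So r3c1=6.
Step 9. [r4c1∈{4}] only 4 remains possible at r4c1, so r4c1=4.
Step 10. [r2c6∈{5}] nothing but 5 survives at r2c6, so r2c6=5.
Step 11. [r5c3∈{1}] nothing but 1 survives at r5c3 ⇒ r5c3=1.
Step 12. [r5c5∈{4}] r5c5's peers cover all but 4. So r5c5=4.
Step 13. [r3c2∈{1}] r3c2 has the single candidate 1. So r3c2=1.
Step 14. [r6c6∈{6}] only 6 remains possible at r6c6 ⇒ r6c6=6.
Step 15. [r5c4∈{2}] r5c4 has the single candidate 2, so r5c4=2.
Step 16. [r2c2∈{2}] only 2 remains possible at r2c2. So r2c2=2.

Answer: 1 4 5 6 3 2 / 3 2 6 4 1 5 / 6 1 3 5 2 4 / 4 5 2 3 6 1 / 5 6 1 2 4 3 / 2 3 4 1 5 6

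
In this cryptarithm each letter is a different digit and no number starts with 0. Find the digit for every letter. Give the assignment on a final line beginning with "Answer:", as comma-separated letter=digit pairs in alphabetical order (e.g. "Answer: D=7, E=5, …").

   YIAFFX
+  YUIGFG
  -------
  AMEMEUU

Step 1. [col 1: X + G ≡ U (mod 10)] no forcing yet in column 1 (carry-in 0); G=6 is free and consistent — try it ⇒ G=6.
Step 2. [A] adding two 6-digit numbers gives at most 6+1 digits, and here it does — A is that final carry and must be 1, so A=1.
Step 3. [col 1: X + G ≡ U (mod 10)] X=9 is one option consistent with column 1 (X + G ≡ U (mod 10), carry-in 0) — take it. So X=9.
Step 4. [col 1: X + G ≡ U (mod 10)] from column 1 (X=9, G=6, carry-in 0, digits 1,6,9 already taken and all letters distinct): U must equal 5, so U=5.
Step 5. [col 2: F + F ≡ U (mod 10)] several values work for F in column 2 (F + F ≡ U (mod 10), carry-in 1); try F=2. So F=2.
Step 6. [col 3: F + G ≡ E (mod 10)] column 3 reads F+G+carry(0)=E with F=2, G=6; with digits 1,2,5,6,9 already taken and all letters distinct, the only value for E is 8, so E=8.
Step 7. [col 4: A + I ≡ M (mod 10)] column 4: given A=1, carry-in 0, and digits 1,2,5,6,8,9 already taken and all letters distinct, A+I≡M (mod 10) forces I=3 ⇒ I=3.
Step 8. [col 4: A + I ≡ M (mod 10)] column 4 reads A+I+carry(0)=M with A=1, I=3; with digits 1,2,3,5,6,8,9 already taken and all letters distinct, the only value for M is 4. So M=4.
Step 9. [col 6: Y + Y ≡ M (mod 10)] column 6 reads Y+Y+carry(0)=M with M=4; with digits 1,2,3,4,5,6,8,9 already taken and all letters distinct, the only value for Y is 7 ⇒ Y=7.

Answer: A=1, E=8, F=2, G=6, I=3, M=4, U=5, X=9, Y=7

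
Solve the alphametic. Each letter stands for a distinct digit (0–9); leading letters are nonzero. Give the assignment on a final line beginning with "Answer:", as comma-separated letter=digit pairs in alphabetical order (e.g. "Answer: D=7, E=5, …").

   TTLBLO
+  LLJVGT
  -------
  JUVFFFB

Step 1. [col 1: O + T ≡ B (mod 10)] several values work for T in column 1 (O + T ≡ B (mod 10), carry-in 0); try T=6 ⇒ T=6.
Step 2. [col 1: O + T ≡ B (mod 10)] several values work for O in column 1 (O + T ≡ B (mod 10), carry-in 0); try O=9, so O=9.
Step 3. [col 1: O + T ≡ B (mod 10)] from column 1 (O=9, T=6, carry-in 0, digits 6,9 already taken and all letters distinct): B must equal 5 ⇒ B=5.
Step 4. [col 2: L + G ≡ F (mod 10)] column 2 (L + G ≡ F (mod 10), carry-in 1) doesn't pin L yet; pick L=7 and continue. So L=7.
Step 5. [col 2: L + G ≡ F (mod 10)] column 2 (L + G ≡ F (mod 10), carry-in 1) doesn't pin F yet; pick F=8 and continue ⇒ F=8.
Step 6. [J] adding two 6-digit numbers gives at most 6+1 digits, and here it does — J is that final carry and must be 1 ⇒ J=1.
Step 7. [col 2: L + G ≡ F (mod 10)] in column 2 we have L+G≡F with carry-in 1; given L=7, F=8 and digits 1,5,6,7,8,9 already taken and all letters distinct, that pins G to 0 ⇒ G=0.
Step 8. [col 3: B + V ≡ F (mod 10)] in column 3 we have B+V≡F with carry-in 0; given B=5, F=8 and digits 0,1,5,6,7,8,9 already taken and all letters distinct, that pins V to 3, so V=3.
Step 9. [col 6: T + L ≡ U (mod 10)] column 6: given T=6, L=7, carry-in 1, and digits 0,1,3,5,6,7,8,9 already taken and all letters distinct, T+L≡U (mod 10) forces U=4. So U=4.

Answer: B=5, F=8, G=0, J=1, L=7, O=9, T=6, U=4, V=3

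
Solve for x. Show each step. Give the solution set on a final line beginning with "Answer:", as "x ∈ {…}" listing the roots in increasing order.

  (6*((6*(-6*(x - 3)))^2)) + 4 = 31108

Step 1. [(6*((6*(-6*(x - 3)))^2)) + 4 = 31108] peel the +4: subtract 4 from each side, so sub: 6*((6*(-6*(x - 3)))^2) = 31104.
Step 2. [6*((6*(-6*(x - 3)))^2) = 31104] LHS = 6·(…); ÷6 both sides, so div: (6*(-6*(x - 3)))^2 = 5184.
Step 3. [(6*(-6*(x - 3)))^2 = 5184] 5184 ≥ 0, LHS is (·)² — take ±√ ⇒ sqrt: 6*(-6*(x - 3)) = 72 or -72.
Step 4. [6*(-6*(x - 3)) = 72 or -72] divide by the outer 6, so div: -6*(x - 3) = 12 or -12.
Step 5. [-6*(x - 3) = 12 or -12] divide by the outer -6, so div: x - 3 = -2 or 2.
Step 6. [x - 3 = -2 or 2] the outer -3 inverts by adding 3. So sub: x = 1 or 5.

Answer: x ∈ {1, 5}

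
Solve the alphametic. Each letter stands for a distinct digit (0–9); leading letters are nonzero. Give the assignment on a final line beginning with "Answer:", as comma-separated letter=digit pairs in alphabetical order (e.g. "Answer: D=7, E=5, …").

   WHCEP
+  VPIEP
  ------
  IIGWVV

Step 1. [I] I is the leading digit of a 6-digit sum of two 5-digit numbers; the final carry is exactly 1, so I=1.
Step 2. [col 1: P + P ≡ V (mod 10)] column 1 (P + P ≡ V (mod 10), carry-in 0) doesn't pin P yet; pick P=3 and continue ⇒ P=3.
Step 3. [col 1: P + P ≡ V (mod 10)] column 1 reads P+P+carry(0)=V with P=3; with digits 1,3 already taken and all letters distinct, the only value for V is 6 ⇒ V=6.
Step 4. [col 2: E + E ≡ V (mod 10)] column 2 reads E+E+carry(0)=V with V=6; with digits 1,3,6 already taken and all letters distinct, the only value for E is 8. So E=8.
Step 5. [col 3: C + I ≡ W (mod 10)] several values work for C in column 3 (C + I ≡ W (mod 10), carry-in 1); try C=2. So C=2.
Step 6. [col 3: C + I ≡ W (mod 10)] column 3: given C=2, I=1, carry-in 1, and digits 1,2,3,6,8 already taken and all letters distinct, C+I≡W (mod 10) forces W=4 ⇒ W=4.
Step 7. [col 4: H + P ≡ G (mod 10)] column 4 reads H+P+carry(0)=G with P=3; with digits 1,2,3,4,6,8 already taken and all letters distinct, the only value for G is 0. So G=0.
Step 8. [col 4: H + P ≡ G (mod 10)] column 4 reads H+P+carry(0)=G with P=3, G=0; with digits 0,1,2,3,4,6,8 already taken and all letters distinct, the only value for H is 7, so H=7.

Answer: C=2, E=8, G=0, H=7, I=1, P=3, V=6, W=4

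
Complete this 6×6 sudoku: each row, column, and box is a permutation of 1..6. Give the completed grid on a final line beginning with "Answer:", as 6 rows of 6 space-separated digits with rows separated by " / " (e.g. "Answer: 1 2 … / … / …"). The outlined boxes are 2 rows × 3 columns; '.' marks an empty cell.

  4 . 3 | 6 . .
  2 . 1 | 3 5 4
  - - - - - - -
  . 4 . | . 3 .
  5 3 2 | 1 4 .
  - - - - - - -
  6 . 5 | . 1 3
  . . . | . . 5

Step 1. [r5c2∈{2}] nothing but 2 survives at r5c2, so r5c2=2.
Step 2. [r1c5∈{2}] nothing but 2 survives at r1c5, so r1c5=2.
Step 3. [r6c4∈{2,4}] across row 6, 2 lands solely at r6c4, so r6c4=2.
Step 4. [r6c1∈{1,3}] r6c1 is the only open cell in row 6 admitting 3. So r6c1=3.
Step 5. [r3c3∈{6}] r3c3 is down to just 6 ⇒ r3c3=6.
Step 6. [r2c2∈{6}] r2c2 is down to just 6, so r2c2=6.
Step 7. [r6c2∈{1}] r6c2 has the single candidate 1. So r6c2=1.
Step 8. [r6c3∈{4}] only 4 remains possible at r6c3 ⇒ r6c3=4.
Step 9. [r3c4∈{5}] r3c4's peers cover all but 5. So r3c4=5.
Step 10. [r3c6∈{2}] nothing but 2 survives at r3c6, so r3c6=2.
Step 11. [r6c5∈{6}] r6c5 has the single candidate 6. So r6c5=6.
Step 12. [r1c2∈{5}] r1c2 has the single candidate 5, so r1c2=5.
Step 13. [r4c6∈{6}] nothing but 6 survives at r4c6 ⇒ r4c6=6.
Step 14. [r1c6∈{1}] r1c6 is down to just 1, so r1c6=1.
Step 15. [r3c1∈{1}] nothing but 1 survives at r3c1, so r3c1=1.
Step 16. [r5c4∈{4}] nothing but 4 survives at r5c4, so r5c4=4.

Answer: 4 5 3 6 2 1 / 2 6 1 3 5 4 / 1 4 6 5 3 2 / 5 3 2 1 4 6 / 6 2 5 4 1 3 / 3 1 4 2 6 5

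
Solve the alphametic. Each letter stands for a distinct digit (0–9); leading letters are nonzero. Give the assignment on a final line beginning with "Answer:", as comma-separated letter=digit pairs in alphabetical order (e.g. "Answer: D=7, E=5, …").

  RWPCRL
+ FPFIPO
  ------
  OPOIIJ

Step 1. [col 1: L + O ≡ J (mod 10)] several values work for L in column 1 (L + O ≡ J (mod 10), carry-in 0); try L=5 ⇒ L=5.
Step 2. [col 1: L + O ≡ J (mod 10)] no forcing yet in column 1 (carry-in 0); J=3 is free and consistent — try it. So J=3.
Step 3. [col 1: L + O ≡ J (mod 10)] from column 1 (L=5, J=3, carry-in 0, digits 3,5 already taken and all letters distinct): O must equal 8. So O=8.
Step 4. [col 2: R + P ≡ I (mod 10)] no forcing yet in column 2 (carry-in 1); R=7 is free and consistent — try it ⇒ R=7.
Step 5. [col 2: R + P ≡ I (mod 10)] P=6 is one option consistent with column 2 (R + P ≡ I (mod 10), carry-in 1) — take it ⇒ P=6.
Step 6. [col 2: R + P ≡ I (mod 10)] column 2 reads R+P+carry(1)=I with R=7, P=6; with digits 3,5,6,7,8 already taken and all letters distinct, the only value for I is 4. So I=4.
Step 7. [col 3: C + I ≡ I (mod 10)] in column 3 we have C+I≡I with carry-in 1; given I=4 and digits 3,4,5,6,7,8 already taken and all letters distinct, that pins C to 9. So C=9.
Step 8. [col 4: P + F ≡ O (mod 10)] column 4 reads P+F+carry(1)=O with P=6, O=8; with digits 3,4,5,6,7,8,9 already taken and all letters distinct, the only value for F is 1. So F=1.
Step 9. [col 5: W + P ≡ P (mod 10)] column 5 reads W+P+carry(0)=P with P=6; with digits 1,3,4,5,6,7,8,9 already taken and all letters distinct, the only value for W is 0 ⇒ W=0.

Answer: C=9, F=1, I=4, J=3, L=5, O=8, P=6, R=7, W=0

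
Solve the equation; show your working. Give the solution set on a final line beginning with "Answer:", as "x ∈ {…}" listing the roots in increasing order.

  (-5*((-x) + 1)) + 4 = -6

Step 1. [(-5*((-x) + 1)) + 4 = -6] +4 is outermost — subtract 4 both sides, so sub: -5*((-x) + 1) = -10.
Step 2. [-5*((-x) + 1) = -10] leading coefficient -5: divide by -5. So div: (-x) + 1 = 2.
Step 3. [(-x) + 1 = 2] the outer +1 inverts by subtracting 1. So sub: -x = 1.
Step 4. [-x = 1] flip signs both sides. So neg: x = -1.

Answer: x ∈ {-1}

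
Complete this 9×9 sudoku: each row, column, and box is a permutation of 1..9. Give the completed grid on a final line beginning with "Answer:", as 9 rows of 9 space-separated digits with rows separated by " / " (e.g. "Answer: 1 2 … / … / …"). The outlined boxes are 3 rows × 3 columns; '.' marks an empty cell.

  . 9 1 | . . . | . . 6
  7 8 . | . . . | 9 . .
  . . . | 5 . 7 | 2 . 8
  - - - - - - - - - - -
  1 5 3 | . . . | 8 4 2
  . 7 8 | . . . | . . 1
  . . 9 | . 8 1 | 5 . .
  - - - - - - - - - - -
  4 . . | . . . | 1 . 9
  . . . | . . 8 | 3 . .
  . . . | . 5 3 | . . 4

Step 1. [r3c5∈{1,3,4,6,9}] in row 3, 9 fits only at r3c5, so r3c5=9.
Step 2. [r5c7∈{6}] r5c7's peers cover all but 6 ⇒ r5c7=6.
Step 3. [r5c1∈{2}] only 2 remains possible at r5c1, so r5c1=2.
Step 4. [r6c4∈{2,3,4,6,7}] in row 6, 2 fits only at r6c4, so r6c4=2.
Step 5. [r2c3∈{2,4,5,6}] 2 has one home in box 1: r2c3, so r2c3=2.
Step 6. [r9c7∈{7}] r9c7 is down to just 7, so r9c7=7.
Step 7. [r9c3∈{6}] r9c3's peers cover all but 6. So r9c3=6.
Step 8. [r8c9∈{5}] r8c9 is down to just 5 ⇒ r8c9=5.
Step 9. [r2c9∈{3}] r2c9's peers cover all but 3. So r2c9=3.
Step 10. [r5c8∈{3,9}] r5c8 is the only open cell in col 8 admitting 9. So r5c8=9.
Step 11. [r1c7∈{4}] only 4 remains possible at r1c7, so r1c7=4.
Step 12. [r8c3∈{7}] r8c3's peers cover all but 7. So r8c3=7.
Step 13. [r7c8∈{2,6,8}] across row 7, 8 lands solely at r7c8 ⇒ r7c8=8.
Step 14. [r8c8∈{2,6}] across col 8, 6 lands solely at r8c8 ⇒ r8c8=6.
Step 15. [r1c1∈{3,5}] col 1 places 5 nowhere but r1c1, so r1c1=5.
Step 16. [r1c6∈{2}] r1c6 has the single candidate 2, so r1c6=2.
Step 17. [r7c6∈{6}] only 6 remains possible at r7c6, so r7c6=6.
Step 18. [r2c6∈{4}] r2c6's peers cover all but 4. So r2c6=4.
Step 19. [r6c2∈{4,6}] r6c2 is the only open cell in row 6 admitting 4 ⇒ r6c2=4.
Step 20. [r7c4∈{7}] nothing but 7 survives at r7c4 ⇒ r7c4=7.
Step 21. [r7c2∈{2,3}] row 7 places 3 nowhere but r7c2 ⇒ r7c2=3.
Step 22. [r1c5∈{3}] nothing but 3 survives at r1c5. So r1c5=3.
Step 23. [r5c5∈{4}] r5c5 is down to just 4, so r5c5=4.
Step 24. [r8c1∈{9}] r8c1's peers cover all but 9, so r8c1=9.
Step 25. [r9c4∈{1,9}] r9c4 is the only open cell in row 9 admitting 9 ⇒ r9c4=9.
Step 26. [r4c4∈{6}] nothing but 6 survives at r4c4. So r4c4=6.
Step 27. [r2c4∈{1}] nothing but 1 survives at r2c4, so r2c4=1.
Step 28. [r9c2∈{1,2}] 1 has one home in row 9: r9c2 ⇒ r9c2=1.
Step 29. [r6c9∈{7}] nothing but 7 survives at r6c9 ⇒ r6c9=7.
Step 30. [r7c5∈{2}] r7c5 has the single candidate 2 ⇒ r7c5=2.
Step 31. [r3c2∈{6}] only 6 remains possible at r3c2, so r3c2=6.
Step 32. [r8c4∈{4}] only 4 remains possible at r8c4 ⇒ r8c4=4.
Step 33. [r7c3∈{5}] only 5 remains possible at r7c3. So r7c3=5.
Step 34. [r2c5∈{6}] r2c5's peers cover all but 6. So r2c5=6.
Step 35. [r2c8∈{5}] r2c8's peers cover all but 5 ⇒ r2c8=5.
Step 36. [r6c8∈{3}] r6c8 has the single candidate 3 ⇒ r6c8=3.
Step 37. [r1c4∈{8}] r1c4 is down to just 8, so r1c4=8.
Step 38. [r3c8∈{1}] only 1 remains possible at r3c8, so r3c8=1.
Step 39. [r3c1∈{3}] r3c1 is down to just 3 ⇒ r3c1=3.
Step 40. [r8c5∈{1}] r8c5 is down to just 1 ⇒ r8c5=1.
Step 41. [r9c8∈{2}] r9c8 is down to just 2, so r9c8=2.
Step 42. [r4c5∈{7}] nothing but 7 survives at r4c5, so r4c5=7.
Step 43. [r8c2∈{2}] nothing but 2 survives at r8c2. So r8c2=2.
Step 44. [r5c4∈{3}] nothing but 3 survives at r5c4. So r5c4=3.
Step 45. [r5c6∈{5}] nothing but 5 survives at r5c6, so r5c6=5.
Step 46. [r1c8∈{7}] only 7 remains possible at r1c8 ⇒ r1c8=7.
Step 47. [r6c1∈{6}] r6c1 has the single candidate 6 ⇒ r6c1=6.
Step 48. [r9c1∈{8}] r9c1 is down to just 8. So r9c1=8.
Step 49. [r4c6∈{9}] only 9 remains possible at r4c6. So r4c6=9.
Step 50. [r3c3∈{4}] r3c3 is down to just 4, so r3c3=4.

Answer: 5 9 1 8 3 2 4 7 6 / 7 8 2 1 6 4 9 5 3 / 3 6 4 5 9 7 2 1 8 / 1 5 3 6 7 9 8 4 2 / 2 7 8 3 4 5 6 9 1 / 6 4 9 2 8 1 5 3 7 / 4 3 5 7 2 6 1 8 9 / 9 2 7 4 1 8 3 6 5 / 8 1 6 9 5 3 7 2 4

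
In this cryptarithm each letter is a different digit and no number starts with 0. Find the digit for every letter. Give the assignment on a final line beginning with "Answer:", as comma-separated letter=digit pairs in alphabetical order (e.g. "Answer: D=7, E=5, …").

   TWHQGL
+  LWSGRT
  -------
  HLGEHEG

Step 1. [col 1: L + T ≡ G (mod 10)] no forcing yet in column 1 (carry-in 0); G=6 is free and consistent — try it. So G=6.
Step 2. [H] H is the leading digit of a 7-digit sum of two 6-digit numbers; the final carry is exactly 1, so H=1.
Step 3. [col 1: L + T ≡ G (mod 10)] no forcing yet in column 1 (carry-in 0); L=7 is free and consistent — try it ⇒ L=7.
Step 4. [col 1: L + T ≡ G (mod 10)] in column 1 we have L+T≡G with carry-in 0; given L=7, G=6 and digits 1,6,7 already taken and all letters distinct, that pins T to 9, so T=9.
Step 5. [col 2: G + R ≡ E (mod 10)] column 2 (G + R ≡ E (mod 10), carry-in 1) doesn't pin R yet; pick R=5 and continue ⇒ R=5.
Step 6. [col 2: G + R ≡ E (mod 10)] column 2: given G=6, R=5, carry-in 1, and digits 1,5,6,7,9 already taken and all letters distinct, G+R≡E (mod 10) forces E=2, so E=2.
Step 7. [col 3: Q + G ≡ H (mod 10)] column 3: given G=6, H=1, carry-in 1, and digits 1,2,5,6,7,9 already taken and all letters distinct, Q+G≡H (mod 10) forces Q=4. So Q=4.
Step 8. [col 4: H + S ≡ E (mod 10)] column 4: given H=1, E=2, carry-in 1, and digits 1,2,4,5,6,7,9 already taken and all letters distinct, H+S≡E (mod 10) forces S=0, so S=0.
Step 9. [col 5: W + W ≡ G (mod 10)] no forcing yet in column 5 (carry-in 0); W=8 is free and consistent — try it ⇒ W=8.

Answer: E=2, G=6, H=1, L=7, Q=4, R=5, S=0, T=9, W=8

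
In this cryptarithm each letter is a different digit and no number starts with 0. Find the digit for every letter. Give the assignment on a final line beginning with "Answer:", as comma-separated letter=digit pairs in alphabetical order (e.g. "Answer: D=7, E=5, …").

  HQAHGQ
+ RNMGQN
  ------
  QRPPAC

Step 1. [col 1: Q + N ≡ C (mod 10)] Q=4 is one option consistent with column 1 (Q + N ≡ C (mod 10), carry-in 0) — take it. So Q=4.
Step 2. [col 1: Q + N ≡ C (mod 10)] several values work for C in column 1 (Q + N ≡ C (mod 10), carry-in 0); try C=0. So C=0.
Step 3. [col 1: Q + N ≡ C (mod 10)] in column 1 we have Q+N≡C with carry-in 0; given Q=4, C=0 and digits 0,4 already taken and all letters distinct, that pins N to 6, so N=6.
Step 4. [col 2: G + Q ≡ A (mod 10)] column 2 (G + Q ≡ A (mod 10), carry-in 1) doesn't pin G yet; pick G=3 and continue, so G=3.
Step 5. [col 2: G + Q ≡ A (mod 10)] in column 2 we have G+Q≡A with carry-in 1; given G=3, Q=4 and digits 0,3,4,6 already taken and all letters distinct, that pins A to 8 ⇒ A=8.
Step 6. [col 3: H + G ≡ P (mod 10)] no forcing yet in column 3 (carry-in 0); P=5 is free and consistent — try it. So P=5.
Step 7. [col 3: H + G ≡ P (mod 10)] column 3 reads H+G+carry(0)=P with G=3, P=5; with digits 0,3,4,5,6,8 already taken and all letters distinct, the only value for H is 2, so H=2.
Step 8. [col 4: A + M ≡ P (mod 10)] column 4 reads A+M+carry(0)=P with A=8, P=5; with digits 0,2,3,4,5,6,8 already taken and all letters distinct, the only value for M is 7. So M=7.
Step 9. [col 5: Q + N ≡ R (mod 10)] in column 5 we have Q+N≡R with carry-in 1; given Q=4, N=6 and digits 0,2,3,4,5,6,7,8 already taken and all letters distinct, that pins R to 1. So R=1.

Answer: A=8, C=0, G=3, H=2, M=7, N=6, P=5, Q=4, R=1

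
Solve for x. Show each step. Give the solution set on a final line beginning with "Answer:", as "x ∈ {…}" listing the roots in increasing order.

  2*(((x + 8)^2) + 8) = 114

Step 1. [2*(((x + 8)^2) + 8) = 114] 2·(inner) — divide through by 2. So div: ((x + 8)^2) + 8 = 57.
Step 2. [((x + 8)^2) + 8 = 57] peel the +8: subtract 8 from each side. So sub: (x + 8)^2 = 49.
Step 3. [(x + 8)^2 = 49] 49 ≥ 0, LHS is (·)² — take ±√, so sqrt: x + 8 = 7 or -7.
Step 4. [x + 8 = 7 or -7] peel the +8: subtract 8 from each side. So sub: x = -1 or -15.

Answer: x ∈ {-15, -1}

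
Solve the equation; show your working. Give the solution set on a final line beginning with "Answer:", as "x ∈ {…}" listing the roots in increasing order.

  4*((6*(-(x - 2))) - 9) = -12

Step 1. [4*((6*(-(x - 2))) - 9) = -12] LHS = 4·(…); ÷4 both sides ⇒ div: (6*(-(x - 2))) - 9 = -3.
Step 2. [(6*(-(x - 2))) - 9 = -3] 9 comes off first (add 9). So sub: 6*(-(x - 2)) = 6.
Step 3. [6*(-(x - 2)) = 6] 6 out front; divide by 6 ⇒ div: -(x - 2) = 1.
Step 4. [-(x - 2) = 1] LHS negated; negate both sides ⇒ neg: x - 2 = -1.
Step 5. [x - 2 = -1] the outer -2 inverts by adding 2. So sub: x = 1.

Answer: x ∈ {1}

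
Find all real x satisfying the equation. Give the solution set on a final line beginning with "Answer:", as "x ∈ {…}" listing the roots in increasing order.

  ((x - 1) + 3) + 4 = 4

Step 1. [((x - 1) + 3) + 4 = 4] 4 comes off first (subtract 4), so sub: (x - 1) + 3 = 0.
Step 2. [(x - 1) + 3 = 0] subtract 3: x sits inside (… + 3) ⇒ sub: x - 1 = -3.
Step 3. [x - 1 = -3] -1 is outermost — add 1 both sides ⇒ sub: x = -2.

Answer: x ∈ {-2}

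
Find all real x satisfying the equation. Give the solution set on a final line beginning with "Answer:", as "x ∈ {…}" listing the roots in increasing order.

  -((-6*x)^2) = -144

Step 1. [-((-6*x)^2) = -144] LHS negated; negate both sides, so neg: (-6*x)^2 = 144.
Step 2. [(-6*x)^2 = 144] 144 ≥ 0, LHS is (·)² — take ±√, so sqrt: -6*x = 12 or -12.
Step 3. [-6*x = 12 or -12] -6·(inner) — divide through by -6 ⇒ div: x = -2 or 2.

Answer: x ∈ {-2, 2}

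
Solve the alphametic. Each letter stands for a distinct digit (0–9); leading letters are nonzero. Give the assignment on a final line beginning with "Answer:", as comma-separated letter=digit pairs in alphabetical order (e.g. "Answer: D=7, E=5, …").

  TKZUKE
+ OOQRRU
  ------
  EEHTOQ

Step 1. [col 1: E + U ≡ Q (mod 10)] column 1 (E + U ≡ Q (mod 10), carry-in 0) doesn't pin E yet; pick E=6 and continue, so E=6.
Step 2. [col 1: E + U ≡ Q (mod 10)] several values work for U in column 1 (E + U ≡ Q (mod 10), carry-in 0); try U=7, so U=7.
Step 3. [col 1: E + U ≡ Q (mod 10)] column 1: given E=6, U=7, carry-in 0, and digits 6,7 already taken and all letters distinct, E+U≡Q (mod 10) forces Q=3. So Q=3.
Step 4. [col 2: K + R ≡ O (mod 10)] no forcing yet in column 2 (carry-in 1); O=5 is free and consistent — try it ⇒ O=5.
Step 5. [col 2: K + R ≡ O (mod 10)] column 2 (K + R ≡ O (mod 10), carry-in 1) doesn't pin R yet; pick R=4 and continue. So R=4.
Step 6. [col 2: K + R ≡ O (mod 10)] from column 2 (R=4, O=5, carry-in 1, digits 3,4,5,6,7 already taken and all letters distinct): K must equal 0 ⇒ K=0.
Step 7. [col 3: U + R ≡ T (mod 10)] from column 3 (U=7, R=4, carry-in 0, digits 0,3,4,5,6,7 already taken and all letters distinct): T must equal 1 ⇒ T=1.
Step 8. [col 4: Z + Q ≡ H (mod 10)] in column 4 we have Z+Q≡H with carry-in 1; given Q=3 and digits 0,1,3,4,5,6,7 already taken and all letters distinct, that pins H to 2. So H=2.
Step 9. [col 4: Z + Q ≡ H (mod 10)] from column 4 (Q=3, H=2, carry-in 1, digits 0,1,2,3,4,5,6,7 already taken and all letters distinct): Z must equal 8 ⇒ Z=8.

Answer: E=6, H=2, K=0, O=5, Q=3, R=4, T=1, U=7, Z=8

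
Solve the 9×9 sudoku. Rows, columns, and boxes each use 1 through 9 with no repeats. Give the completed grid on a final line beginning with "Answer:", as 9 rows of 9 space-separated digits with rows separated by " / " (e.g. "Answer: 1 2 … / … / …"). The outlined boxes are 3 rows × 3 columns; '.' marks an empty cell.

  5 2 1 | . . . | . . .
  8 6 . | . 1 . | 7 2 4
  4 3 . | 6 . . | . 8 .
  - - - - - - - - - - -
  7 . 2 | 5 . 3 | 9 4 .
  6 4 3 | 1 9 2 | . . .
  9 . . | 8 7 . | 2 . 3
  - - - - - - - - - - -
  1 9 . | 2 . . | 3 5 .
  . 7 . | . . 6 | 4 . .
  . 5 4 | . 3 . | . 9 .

Step 1. [r1c4∈{3,4,7,9}] across col 4, 4 lands solely at r1c4. So r1c4=4.
Step 2. [r1c6∈{7,8,9}] 7 has one home in row 1: r1c6. So r1c6=7.
Step 3. [r8c8∈{1}] only 1 remains possible at r8c8. So r8c8=1.
Step 4. [r4c9∈{1,6,8}] in box 6, 1 fits only at r4c9. So r4c9=1.
Step 5. [r7c9∈{6,7,8}] 7 has one home in row 7: r7c9, so r7c9=7.
Step 6. [r8c3∈{8}] nothing but 8 survives at r8c3, so r8c3=8.
Step 7. [r1c7∈{6}] only 6 remains possible at r1c7. So r1c7=6.
Step 8. [r2c3∈{9}] only 9 remains possible at r2c3 ⇒ r2c3=9.
Step 9. [r9c7∈{8}] r9c7 has the single candidate 8. So r9c7=8.
Step 10. [r9c1∈{2}] r9c1 is down to just 2, so r9c1=2.
Step 11. [r2c6∈{5}] r2c6 has the single candidate 5 ⇒ r2c6=5.
Step 12. [r7c6∈{4,8}] col 6 places 8 nowhere but r7c6 ⇒ r7c6=8.
Step 13. [r5c7∈{5}] r5c7 has the single candidate 5. So r5c7=5.
Step 14. [r1c9∈{9}] only 9 remains possible at r1c9, so r1c9=9.
Step 15. [r4c5∈{6}] nothing but 6 survives at r4c5. So r4c5=6.
Step 16. [r8c1∈{3}] nothing but 3 survives at r8c1 ⇒ r8c1=3.
Step 17. [r9c6∈{1}] r9c6 has the single candidate 1 ⇒ r9c6=1.
Step 18. [r6c6∈{4}] r6c6's peers cover all but 4. So r6c6=4.
Step 19. [r4c2∈{8}] r4c2 is down to just 8, so r4c2=8.
Step 20. [r3c6∈{9}] only 9 remains possible at r3c6 ⇒ r3c6=9.
Step 21. [r9c4∈{7}] r9c4 has the single candidate 7 ⇒ r9c4=7.
Step 22. [r1c5∈{8}] r1c5 has the single candidate 8, so r1c5=8.
Step 23. [r6c3∈{5}] only 5 remains possible at r6c3. So r6c3=5.
Step 24. [r1c8∈{3}] r1c8's peers cover all but 3. So r1c8=3.
Step 25. [r9c9∈{6}] nothing but 6 survives at r9c9, so r9c9=6.
Step 26. [r6c8∈{6}] r6c8 is down to just 6 ⇒ r6c8=6.
Step 27. [r5c9∈{8}] only 8 remains possible at r5c9. So r5c9=8.
Step 28. [r3c3∈{7}] r3c3's peers cover all but 7. So r3c3=7.
Step 29. [r7c5∈{4}] r7c5's peers cover all but 4, so r7c5=4.
Step 30. [r8c5∈{5}] r8c5 has the single candidate 5 ⇒ r8c5=5.
Step 31. [r2c4∈{3}] r2c4's peers cover all but 3 ⇒ r2c4=3.
Step 32. [r3c7∈{1}] only 1 remains possible at r3c7, so r3c7=1.
Step 33. [r8c4∈{9}] r8c4 has the single candidate 9, so r8c4=9.
Step 34. [r6c2∈{1}] r6c2's peers cover all but 1, so r6c2=1.
Step 35. [r5c8∈{7}] r5c8 is down to just 7 ⇒ r5c8=7.
Step 36. [r3c5∈{2}] nothing but 2 survives at r3c5. So r3c5=2.
Step 37. [r7c3∈{6}] nothing but 6 survives at r7c3. So r7c3=6.
Step 38. [r8c9∈{2}] r8c9 has the single candidate 2. So r8c9=2.
Step 39. [r3c9∈{5}] r3c9's peers cover all but 5 ⇒ r3c9=5.

Answer: 5 2 1 4 8 7 6 3 9 / 8 6 9 3 1 5 7 2 4 / 4 3 7 6 2 9 1 8 5 / 7 8 2 5 6 3 9 4 1 / 6 4 3 1 9 2 5 7 8 / 9 1 5 8 7 4 2 6 3 / 1 9 6 2 4 8 3 5 7 / 3 7 8 9 5 6 4 1 2 / 2 5 4 7 3 1 8 9 6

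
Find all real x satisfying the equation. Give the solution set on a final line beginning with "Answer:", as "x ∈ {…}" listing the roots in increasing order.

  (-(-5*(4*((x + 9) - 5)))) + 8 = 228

Step 1. [(-(-5*(4*((x + 9) - 5)))) + 8 = 228] the outer +8 inverts by subtracting 8. So sub: -(-5*(4*((x + 9) - 5))) = 220.
Step 2. [-(-5*(4*((x + 9) - 5))) = 220] flip signs both sides, so neg: -5*(4*((x + 9) - 5)) = -220.
Step 3. [-5*(4*((x + 9) - 5)) = -220] leading coefficient -5: divide by -5. So div: 4*((x + 9) - 5) = 44.
Step 4. [4*((x + 9) - 5) = 44] divide by the outer 4. So div: (x + 9) - 5 = 11.
Step 5. [(x + 9) - 5 = 11] -5 is outermost — add 5 both sides. So sub: x + 9 = 16.
Step 6. [x + 9 = 16] peel the +9: subtract 9 from each side, so sub: x = 7.

Answer: x ∈ {7}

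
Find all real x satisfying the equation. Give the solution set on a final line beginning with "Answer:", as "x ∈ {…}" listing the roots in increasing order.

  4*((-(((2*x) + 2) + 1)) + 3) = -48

Step 1. [4*((-(((2*x) + 2) + 1)) + 3) = -48] leading coefficient 4: divide by 4. So div: (-(((2*x) + 2) + 1)) + 3 = -12.
Step 2. [(-(((2*x) + 2) + 1)) + 3 = -12] peel the +3: subtract 3 from each side ⇒ sub: -(((2*x) + 2) + 1) = -15.
Step 3. [-(((2*x) + 2) + 1) = -15] LHS negated; negate both sides ⇒ neg: ((2*x) + 2) + 1 = 15.
Step 4. [((2*x) + 2) + 1 = 15] 1 comes off first (subtract 1). So sub: (2*x) + 2 = 14.
Step 5. [(2*x) + 2 = 14] peel the +2: subtract 2 from each side. So sub: 2*x = 12.
Step 6. [2*x = 12] 2 out front; divide by 2. So div: x = 6.

Answer: x ∈ {6}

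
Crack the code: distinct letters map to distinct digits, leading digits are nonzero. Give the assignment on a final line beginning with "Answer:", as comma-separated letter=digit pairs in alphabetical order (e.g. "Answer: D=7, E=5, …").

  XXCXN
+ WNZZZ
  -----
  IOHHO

Step 1. [col 1: N + Z ≡ O (mod 10)] Z=6 is one option consistent with column 1 (N + Z ≡ O (mod 10), carry-in 0) — take it. So Z=6.
Step 2. [col 1: N + Z ≡ O (mod 10)] several values work for N in column 1 (N + Z ≡ O (mod 10), carry-in 0); try N=3. So N=3.
Step 3. [col 1: N + Z ≡ O (mod 10)] column 1: given N=3, Z=6, carry-in 0, and digits 3,6 already taken and all letters distinct, N+Z≡O (mod 10) forces O=9, so O=9.
Step 4. [col 2: X + Z ≡ H (mod 10)] no forcing yet in column 2 (carry-in 0); H=1 is free and consistent — try it ⇒ H=1.
Step 5. [col 2: X + Z ≡ H (mod 10)] from column 2 (Z=6, H=1, carry-in 0, digits 1,3,6,9 already taken and all letters distinct): X must equal 5 ⇒ X=5.
Step 6. [col 3: C + Z ≡ H (mod 10)] column 3 reads C+Z+carry(1)=H with Z=6, H=1; with digits 1,3,5,6,9 already taken and all letters distinct, the only value for C is 4 ⇒ C=4.
Step 7. [col 5: X + W ≡ I (mod 10)] W=2 is one option consistent with column 5 (X + W ≡ I (mod 10), carry-in 0) — take it, so W=2.
Step 8. [col 5: X + W ≡ I (mod 10)] column 5: given X=5, W=2, carry-in 0, and digits 1,2,3,4,5,6,9 already taken and all letters distinct, X+W≡I (mod 10) forces I=7 ⇒ I=7.

Answer: C=4, H=1, I=7, N=3, O=9, W=2, X=5, Z=6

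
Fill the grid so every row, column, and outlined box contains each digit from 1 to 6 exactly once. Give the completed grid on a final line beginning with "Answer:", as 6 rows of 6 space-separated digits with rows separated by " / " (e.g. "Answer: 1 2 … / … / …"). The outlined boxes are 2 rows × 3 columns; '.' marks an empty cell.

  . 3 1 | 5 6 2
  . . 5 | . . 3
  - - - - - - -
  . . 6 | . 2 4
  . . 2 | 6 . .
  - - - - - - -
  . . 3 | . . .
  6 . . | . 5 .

Step 1. [r6c6∈{1}] r6c6 is down to just 1 ⇒ r6c6=1.
Step 2. [r5c5∈{4}] r5c5 has the single candidate 4. So r5c5=4.
Step 3. [r1c1∈{4}] r1c1 is down to just 4. So r1c1=4.
Step 4. [r5c4∈{2}] r5c4 is down to just 2. So r5c4=2.
Step 5. [r4c5∈{1,3}] across col 5, 3 lands solely at r4c5 ⇒ r4c5=3.
Step 6. [r3c4∈{1}] nothing but 1 survives at r3c4 ⇒ r3c4=1.
Step 7. [r3c2∈{5}] r3c2's peers cover all but 5, so r3c2=5.
Step 8. [r6c2∈{2,4}] r6c2 is the only open cell in row 6 admitting 2. So r6c2=2.
Step 9. [r4c1∈{1}] r4c1's peers cover all but 1, so r4c1=1.
Step 10. [r6c4∈{3}] only 3 remains possible at r6c4. So r6c4=3.
Step 11. [r2c5∈{1}] r2c5 has the single candidate 1, so r2c5=1.
Step 12. [r2c4∈{4}] r2c4 is down to just 4, so r2c4=4.
Step 13. [r5c2∈{1}] r5c2's peers cover all but 1, so r5c2=1.
Step 14. [r6c3∈{4}] r6c3 has the single candidate 4, so r6c3=4.
Step 15. [r3c1∈{3}] r3c1 is down to just 3 ⇒ r3c1=3.
Step 16. [r2c2∈{6}] r2c2 is down to just 6 ⇒ r2c2=6.
Step 17. [r2c1∈{2}] r2c1's peers cover all but 2. So r2c1=2.
Step 18. [r4c6∈{5}] r4c6 has the single candidate 5. So r4c6=5.
Step 19. [r5c1∈{5}] r5c1 is down to just 5, so r5c1=5.
Step 20. [r5c6∈{6}] r5c6's peers cover all but 6, so r5c6=6.
Step 21. [r4c2∈{4}] r4c2 is down to just 4. So r4c2=4.

Answer: 4 3 1 5 6 2 / 2 6 5 4 1 3 / 3 5 6 1 2 4 / 1 4 2 6 3 5 / 5 1 3 2 4 6 / 6 2 4 3 5 1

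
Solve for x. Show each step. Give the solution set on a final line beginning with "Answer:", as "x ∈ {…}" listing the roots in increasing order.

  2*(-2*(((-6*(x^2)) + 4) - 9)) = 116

Step 1. [2*(-2*(((-6*(x^2)) + 4) - 9)) = 116] divide by the outer 2. So div: -2*(((-6*(x^2)) + 4) - 9) = 58.
Step 2. [-2*(((-6*(x^2)) + 4) - 9) = 58] LHS = -2·(…); ÷-2 both sides, so div: ((-6*(x^2)) + 4) - 9 = -29.
Step 3. [((-6*(x^2)) + 4) - 9 = -29] peel the -9: add 9 from each side, so sub: (-6*(x^2)) + 4 = -20.
Step 4. [(-6*(x^2)) + 4 = -20] subtract 4: x sits inside (… + 4) ⇒ sub: -6*(x^2) = -24.
Step 5. [-6*(x^2) = -24] LHS = -6·(…); ÷-6 both sides ⇒ div: x^2 = 4.
Step 6. [x^2 = 4] √ both sides: 4 ≥ 0 gives two branches, so sqrt: x = 2 or -2.

Answer: x ∈ {-2, 2}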